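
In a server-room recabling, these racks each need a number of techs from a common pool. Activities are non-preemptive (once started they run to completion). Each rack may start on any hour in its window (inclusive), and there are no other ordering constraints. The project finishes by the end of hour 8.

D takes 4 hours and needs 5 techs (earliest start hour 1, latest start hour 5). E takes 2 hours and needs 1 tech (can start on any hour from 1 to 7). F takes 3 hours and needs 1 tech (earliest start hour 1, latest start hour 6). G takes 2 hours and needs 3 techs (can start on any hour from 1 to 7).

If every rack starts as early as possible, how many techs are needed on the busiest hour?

10

Early-start schedule: D@1, E@1, F@1, G@1.
Load per hour: hour 1: 10, hour 2: 10, hour 3: 6, hour 4: 5, hour 5: 0, hour 6: 0, hour 7: 0, hour 8: 0.
Peak is 10.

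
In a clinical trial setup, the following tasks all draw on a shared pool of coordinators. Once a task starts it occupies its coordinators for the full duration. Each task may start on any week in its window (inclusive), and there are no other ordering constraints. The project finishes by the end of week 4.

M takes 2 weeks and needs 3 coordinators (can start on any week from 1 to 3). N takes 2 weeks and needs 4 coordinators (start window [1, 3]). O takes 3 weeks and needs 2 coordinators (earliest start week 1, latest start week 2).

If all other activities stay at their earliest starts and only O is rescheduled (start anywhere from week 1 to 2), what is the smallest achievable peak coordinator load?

9

O@1: w1:9  w2:9  w3:2  w4:0 → peak 9
O@2: w1:7  w2:9  w3:2  w4:2 → peak 9
Best is O@1, peak 9.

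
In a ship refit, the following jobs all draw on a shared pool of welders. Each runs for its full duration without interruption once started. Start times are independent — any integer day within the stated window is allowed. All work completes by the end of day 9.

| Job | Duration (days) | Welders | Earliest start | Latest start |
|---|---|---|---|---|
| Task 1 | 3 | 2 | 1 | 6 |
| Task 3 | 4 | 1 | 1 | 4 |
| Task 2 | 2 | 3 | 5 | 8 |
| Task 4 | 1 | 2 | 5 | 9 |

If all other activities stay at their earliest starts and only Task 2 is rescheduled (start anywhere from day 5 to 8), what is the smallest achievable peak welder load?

3

Task 2@5: d1:3  d2:3  d3:3  d4:1  d5:5  d6:3  d7:0  d8:0  d9:0 → peak 5
Task 2@6: d1:3  d2:3  d3:3  d4:1  d5:2  d6:3  d7:3  d8:0  d9:0 → peak 3
Task 2@7: d1:3  d2:3  d3:3  d4:1  d5:2  d6:0  d7:3  d8:3  d9:0 → peak 3
Task 2@8: d1:3  d2:3  d3:3  d4:1  d5:2  d6:0  d7:0  d8:3  d9:3 → peak 3
Best is Task 2@6, peak 3.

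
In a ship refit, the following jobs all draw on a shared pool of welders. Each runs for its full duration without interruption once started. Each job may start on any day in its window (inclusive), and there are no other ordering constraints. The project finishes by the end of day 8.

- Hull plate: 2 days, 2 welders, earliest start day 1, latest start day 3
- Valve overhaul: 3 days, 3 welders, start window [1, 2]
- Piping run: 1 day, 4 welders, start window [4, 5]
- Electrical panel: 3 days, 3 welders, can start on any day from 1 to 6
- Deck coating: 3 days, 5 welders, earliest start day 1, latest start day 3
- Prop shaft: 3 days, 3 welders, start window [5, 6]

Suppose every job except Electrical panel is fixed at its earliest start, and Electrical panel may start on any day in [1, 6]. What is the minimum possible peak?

10

Electrical panel@1: d1:13  d2:13  d3:11  d4:4  d5:3  d6:3  d7:3  d8:0 → peak 13
Electrical panel@2: d1:10  d2:13  d3:11  d4:7  d5:3  d6:3  d7:3  d8:0 → peak 13
Electrical panel@3: d1:10  d2:10  d3:11  d4:7  d5:6  d6:3  d7:3  d8:0 → peak 11
Electrical panel@4: d1:10  d2:10  d3:8  d4:7  d5:6  d6:6  d7:3  d8:0 → peak 10
Electrical panel@5: d1:10  d2:10  d3:8  d4:4  d5:6  d6:6  d7:6  d8:0 → peak 10
Electrical panel@6: d1:10  d2:10  d3:8  d4:4  d5:3  d6:6  d7:6  d8:3 → peak 10
Best is Electrical panel@4, peak 10.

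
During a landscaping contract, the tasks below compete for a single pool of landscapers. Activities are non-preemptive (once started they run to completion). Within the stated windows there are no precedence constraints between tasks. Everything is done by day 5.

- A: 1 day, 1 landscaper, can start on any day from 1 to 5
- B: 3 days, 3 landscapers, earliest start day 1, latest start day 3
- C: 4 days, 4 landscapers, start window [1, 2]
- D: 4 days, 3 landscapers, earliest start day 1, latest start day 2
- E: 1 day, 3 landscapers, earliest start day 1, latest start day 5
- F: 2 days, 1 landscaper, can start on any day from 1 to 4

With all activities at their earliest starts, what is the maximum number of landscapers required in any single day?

15

Early-start schedule: A@1, B@1, C@1, D@1, E@1, F@1.
Load per day: day 1: 15, day 2: 11, day 3: 10, day 4: 7, day 5: 0.
Peak is 15.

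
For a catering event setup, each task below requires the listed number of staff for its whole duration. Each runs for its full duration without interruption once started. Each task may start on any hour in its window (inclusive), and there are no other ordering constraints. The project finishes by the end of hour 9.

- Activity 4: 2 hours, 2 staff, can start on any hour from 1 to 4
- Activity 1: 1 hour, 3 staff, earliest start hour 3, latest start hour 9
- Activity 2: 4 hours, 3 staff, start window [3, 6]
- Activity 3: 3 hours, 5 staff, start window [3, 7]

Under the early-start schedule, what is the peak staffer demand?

11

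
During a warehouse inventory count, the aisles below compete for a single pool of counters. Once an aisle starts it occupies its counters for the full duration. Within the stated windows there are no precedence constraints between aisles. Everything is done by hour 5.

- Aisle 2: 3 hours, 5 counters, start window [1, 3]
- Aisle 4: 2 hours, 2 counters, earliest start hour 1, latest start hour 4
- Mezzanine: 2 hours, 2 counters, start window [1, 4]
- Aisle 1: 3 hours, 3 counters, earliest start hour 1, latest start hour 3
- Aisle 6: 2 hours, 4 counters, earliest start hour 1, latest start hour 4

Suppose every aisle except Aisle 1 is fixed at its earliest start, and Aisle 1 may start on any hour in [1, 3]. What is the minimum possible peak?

13

Aisle 1@1: h1:16  h2:16  h3:8  h4:0  h5:0 → peak 16
Aisle 1@2: h1:13  h2:16  h3:8  h4:3  h5:0 → peak 16
Aisle 1@3: h1:13  h2:13  h3:8  h4:3  h5:3 → peak 13
Best is Aisle 1@3, peak 13.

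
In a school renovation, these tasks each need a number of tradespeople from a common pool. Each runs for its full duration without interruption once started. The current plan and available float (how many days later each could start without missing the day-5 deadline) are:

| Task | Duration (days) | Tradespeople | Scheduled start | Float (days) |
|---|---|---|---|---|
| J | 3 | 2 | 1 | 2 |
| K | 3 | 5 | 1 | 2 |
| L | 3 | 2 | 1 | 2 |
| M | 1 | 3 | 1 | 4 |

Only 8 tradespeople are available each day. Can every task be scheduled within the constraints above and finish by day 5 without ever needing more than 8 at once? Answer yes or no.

no

The minimum achievable peak is 9; 8 < 9, so no feasible schedule stays within the cap.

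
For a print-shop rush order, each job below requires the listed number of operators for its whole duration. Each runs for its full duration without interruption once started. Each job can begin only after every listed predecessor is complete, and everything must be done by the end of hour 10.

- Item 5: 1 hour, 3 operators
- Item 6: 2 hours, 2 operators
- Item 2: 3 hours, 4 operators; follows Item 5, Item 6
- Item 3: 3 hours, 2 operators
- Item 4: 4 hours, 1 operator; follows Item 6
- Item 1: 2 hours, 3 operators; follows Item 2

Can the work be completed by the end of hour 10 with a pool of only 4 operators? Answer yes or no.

The minimum achievable peak is 5; 4 < 5, so no feasible schedule stays within the cap.

no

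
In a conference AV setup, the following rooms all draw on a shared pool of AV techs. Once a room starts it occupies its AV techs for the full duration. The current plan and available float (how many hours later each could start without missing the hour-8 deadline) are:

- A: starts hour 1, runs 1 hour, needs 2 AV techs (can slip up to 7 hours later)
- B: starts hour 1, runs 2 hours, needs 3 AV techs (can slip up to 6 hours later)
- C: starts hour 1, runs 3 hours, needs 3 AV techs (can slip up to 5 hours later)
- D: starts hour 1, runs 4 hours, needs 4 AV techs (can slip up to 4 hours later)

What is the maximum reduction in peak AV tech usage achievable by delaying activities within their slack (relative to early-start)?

Early-start peak: h1:12  h2:10  h3:7  h4:4  h5:0  h6:0  h7:0  h8:0 ⇒ 12.
Leveled (A@1, B@1, C@2, D@5): h1:5  h2:6  h3:3  h4:3  h5:4  h6:4  h7:4  h8:4 ⇒ 6.
Reduction 12 − 6 = 6.

6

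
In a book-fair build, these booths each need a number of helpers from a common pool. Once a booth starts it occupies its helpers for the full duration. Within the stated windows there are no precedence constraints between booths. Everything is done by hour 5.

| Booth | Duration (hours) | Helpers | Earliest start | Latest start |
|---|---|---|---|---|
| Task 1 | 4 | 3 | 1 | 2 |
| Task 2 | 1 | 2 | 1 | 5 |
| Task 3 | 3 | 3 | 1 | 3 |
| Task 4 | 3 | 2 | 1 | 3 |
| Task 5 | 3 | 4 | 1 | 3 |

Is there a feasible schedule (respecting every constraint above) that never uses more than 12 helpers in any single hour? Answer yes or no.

Schedule Task 1@1, Task 2@1, Task 3@1, Task 4@1, Task 5@2: h1:10  h2:12  h3:12  h4:7  h5:0 — peak 12 ≤ 12.

yes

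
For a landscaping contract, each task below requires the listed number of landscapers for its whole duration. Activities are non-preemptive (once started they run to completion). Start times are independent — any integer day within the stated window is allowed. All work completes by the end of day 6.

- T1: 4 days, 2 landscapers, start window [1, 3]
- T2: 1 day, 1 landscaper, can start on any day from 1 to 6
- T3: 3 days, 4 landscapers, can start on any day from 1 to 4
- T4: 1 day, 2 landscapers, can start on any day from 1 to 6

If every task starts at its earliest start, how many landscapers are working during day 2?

At early start, day 2 has: T1, T3.
Demand: 2 + 4 = 6.

6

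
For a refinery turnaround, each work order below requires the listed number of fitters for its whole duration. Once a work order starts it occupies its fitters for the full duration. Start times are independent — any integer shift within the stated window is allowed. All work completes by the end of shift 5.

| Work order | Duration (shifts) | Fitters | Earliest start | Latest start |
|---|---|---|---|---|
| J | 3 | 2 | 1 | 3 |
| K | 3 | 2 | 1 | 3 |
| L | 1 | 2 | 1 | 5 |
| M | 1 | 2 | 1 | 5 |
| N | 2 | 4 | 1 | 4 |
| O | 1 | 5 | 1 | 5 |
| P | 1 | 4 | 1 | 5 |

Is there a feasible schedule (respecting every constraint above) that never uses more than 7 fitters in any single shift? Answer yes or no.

The minimum achievable peak is 8; 7 < 8, so no feasible schedule stays within the cap.

no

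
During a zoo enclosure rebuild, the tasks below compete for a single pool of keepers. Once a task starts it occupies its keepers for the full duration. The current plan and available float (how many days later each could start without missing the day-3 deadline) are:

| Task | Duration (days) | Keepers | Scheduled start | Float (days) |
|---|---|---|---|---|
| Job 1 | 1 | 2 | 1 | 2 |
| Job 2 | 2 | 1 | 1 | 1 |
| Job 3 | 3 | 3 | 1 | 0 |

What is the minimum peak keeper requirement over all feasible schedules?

5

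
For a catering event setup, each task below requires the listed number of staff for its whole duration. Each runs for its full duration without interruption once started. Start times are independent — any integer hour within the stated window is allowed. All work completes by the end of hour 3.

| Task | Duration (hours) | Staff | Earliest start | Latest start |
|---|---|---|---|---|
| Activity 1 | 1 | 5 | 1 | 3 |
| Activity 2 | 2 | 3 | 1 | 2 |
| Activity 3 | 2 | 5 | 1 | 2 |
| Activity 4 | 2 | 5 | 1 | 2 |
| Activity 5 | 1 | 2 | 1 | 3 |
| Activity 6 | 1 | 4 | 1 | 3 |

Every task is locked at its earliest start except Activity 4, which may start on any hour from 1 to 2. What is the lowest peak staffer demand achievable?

19

Activity 4@1: h1:24  h2:13  h3:0 → peak 24
Activity 4@2: h1:19  h2:13  h3:5 → peak 19
Best is Activity 4@2, peak 19.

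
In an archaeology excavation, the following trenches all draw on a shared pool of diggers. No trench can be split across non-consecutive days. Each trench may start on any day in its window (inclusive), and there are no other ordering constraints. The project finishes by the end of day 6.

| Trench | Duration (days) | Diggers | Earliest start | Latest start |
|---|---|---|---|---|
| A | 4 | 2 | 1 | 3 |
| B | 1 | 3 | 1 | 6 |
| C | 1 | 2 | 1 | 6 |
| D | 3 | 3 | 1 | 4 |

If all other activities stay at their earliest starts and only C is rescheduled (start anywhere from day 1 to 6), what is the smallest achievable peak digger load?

8

C@1: d1:10  d2:5  d3:5  d4:2  d5:0  d6:0 → peak 10
C@2: d1:8  d2:7  d3:5  d4:2  d5:0  d6:0 → peak 8
C@3: d1:8  d2:5  d3:7  d4:2  d5:0  d6:0 → peak 8
C@4: d1:8  d2:5  d3:5  d4:4  d5:0  d6:0 → peak 8
C@5: d1:8  d2:5  d3:5  d4:2  d5:2  d6:0 → peak 8
C@6: d1:8  d2:5  d3:5  d4:2  d5:0  d6:2 → peak 8
Best is C@2, peak 8.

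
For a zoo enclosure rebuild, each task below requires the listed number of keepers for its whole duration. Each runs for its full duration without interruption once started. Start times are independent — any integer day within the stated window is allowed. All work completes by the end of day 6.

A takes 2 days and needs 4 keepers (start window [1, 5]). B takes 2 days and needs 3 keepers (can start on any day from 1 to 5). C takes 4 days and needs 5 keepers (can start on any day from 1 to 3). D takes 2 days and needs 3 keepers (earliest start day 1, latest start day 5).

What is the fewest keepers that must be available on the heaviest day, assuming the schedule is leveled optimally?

8

Early-start (A@1, B@1, C@1, D@1) gives peak 15: d1:15  d2:15  d3:5  d4:5  d5:0  d6:0.
Shift C→3, D→3.
Schedule A@1, B@1, C@3, D@3: d1:7  d2:7  d3:8  d4:8  d5:5  d6:5 — peak 8.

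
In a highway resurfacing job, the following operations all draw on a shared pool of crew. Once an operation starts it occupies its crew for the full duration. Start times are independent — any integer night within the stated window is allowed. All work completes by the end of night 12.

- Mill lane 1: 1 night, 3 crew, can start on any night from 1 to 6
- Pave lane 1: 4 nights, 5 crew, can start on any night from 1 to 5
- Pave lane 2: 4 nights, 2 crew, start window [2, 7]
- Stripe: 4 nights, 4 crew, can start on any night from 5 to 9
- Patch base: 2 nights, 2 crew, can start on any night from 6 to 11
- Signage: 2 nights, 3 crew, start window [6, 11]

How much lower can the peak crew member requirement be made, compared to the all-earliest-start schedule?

3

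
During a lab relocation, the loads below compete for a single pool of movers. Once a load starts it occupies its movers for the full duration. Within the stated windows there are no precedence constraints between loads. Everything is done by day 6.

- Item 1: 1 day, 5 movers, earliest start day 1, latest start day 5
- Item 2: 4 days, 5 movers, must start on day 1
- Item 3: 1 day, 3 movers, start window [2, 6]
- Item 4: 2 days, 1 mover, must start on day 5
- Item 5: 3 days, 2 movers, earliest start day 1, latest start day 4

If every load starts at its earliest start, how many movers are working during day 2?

10

At early start, day 2 has: Item 2, Item 3, Item 5.
Demand: 5 + 3 + 2 = 10.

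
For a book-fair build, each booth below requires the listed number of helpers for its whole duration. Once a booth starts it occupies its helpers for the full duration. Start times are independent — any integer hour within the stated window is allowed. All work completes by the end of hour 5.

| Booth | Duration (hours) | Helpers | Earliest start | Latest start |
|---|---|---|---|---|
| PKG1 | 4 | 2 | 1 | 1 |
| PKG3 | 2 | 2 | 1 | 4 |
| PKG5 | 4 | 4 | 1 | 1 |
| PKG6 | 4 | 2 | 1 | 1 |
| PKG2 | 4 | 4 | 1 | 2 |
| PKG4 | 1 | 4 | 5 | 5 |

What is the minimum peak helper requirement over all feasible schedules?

14

Schedule PKG1@1, PKG3@1, PKG5@1, PKG6@1, PKG2@1, PKG4@5: h1:14  h2:14  h3:12  h4:12  h5:4 — peak 14.
No arrangement of the 8 feasible schedules does better.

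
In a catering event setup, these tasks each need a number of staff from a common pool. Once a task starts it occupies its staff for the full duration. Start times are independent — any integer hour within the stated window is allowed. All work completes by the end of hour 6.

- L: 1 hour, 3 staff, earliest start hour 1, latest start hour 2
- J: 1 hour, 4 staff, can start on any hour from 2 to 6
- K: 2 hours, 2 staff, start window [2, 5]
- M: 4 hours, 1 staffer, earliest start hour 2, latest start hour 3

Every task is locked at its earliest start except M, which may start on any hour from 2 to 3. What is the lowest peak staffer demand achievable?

6

M@2: h1:3  h2:7  h3:3  h4:1  h5:1  h6:0 → peak 7
M@3: h1:3  h2:6  h3:3  h4:1  h5:1  h6:1 → peak 6
Best is M@3, peak 6.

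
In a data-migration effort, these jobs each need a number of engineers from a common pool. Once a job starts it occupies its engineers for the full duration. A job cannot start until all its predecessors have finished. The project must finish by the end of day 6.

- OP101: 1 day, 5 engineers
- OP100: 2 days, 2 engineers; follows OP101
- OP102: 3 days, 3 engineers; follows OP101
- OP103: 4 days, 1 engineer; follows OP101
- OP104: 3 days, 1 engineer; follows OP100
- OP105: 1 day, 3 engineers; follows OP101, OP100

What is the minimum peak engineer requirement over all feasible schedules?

Early-start (OP101@1, OP100@2, OP102@2, OP103@2, OP104@4, OP105@4) gives peak 8: d1:5  d2:6  d3:6  d4:8  d5:2  d6:1.
Shift OP105→5.
Schedule OP101@1, OP100@2, OP102@2, OP103@2, OP104@4, OP105@5: d1:5  d2:6  d3:6  d4:5  d5:5  d6:1 — peak 6.
No arrangement of the 18 feasible schedules does better.

6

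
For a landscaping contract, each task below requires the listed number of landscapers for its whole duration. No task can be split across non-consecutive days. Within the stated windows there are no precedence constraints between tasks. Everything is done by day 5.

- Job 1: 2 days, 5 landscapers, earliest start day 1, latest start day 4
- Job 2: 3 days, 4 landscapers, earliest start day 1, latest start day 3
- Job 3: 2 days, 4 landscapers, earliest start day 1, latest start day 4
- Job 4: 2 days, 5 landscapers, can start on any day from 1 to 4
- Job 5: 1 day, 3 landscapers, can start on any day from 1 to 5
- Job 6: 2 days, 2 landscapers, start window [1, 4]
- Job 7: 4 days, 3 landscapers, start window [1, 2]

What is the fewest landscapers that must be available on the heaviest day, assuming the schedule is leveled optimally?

13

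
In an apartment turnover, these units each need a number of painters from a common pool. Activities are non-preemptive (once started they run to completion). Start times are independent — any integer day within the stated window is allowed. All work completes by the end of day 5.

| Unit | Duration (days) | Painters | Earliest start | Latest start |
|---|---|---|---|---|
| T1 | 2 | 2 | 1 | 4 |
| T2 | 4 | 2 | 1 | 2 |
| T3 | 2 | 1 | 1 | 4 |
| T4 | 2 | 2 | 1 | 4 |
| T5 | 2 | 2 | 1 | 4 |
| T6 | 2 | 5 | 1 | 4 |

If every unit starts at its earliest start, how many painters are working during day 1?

At early start, day 1 has: T1, T2, T3, T4, T5, T6.
Demand: 2 + 2 + 1 + 2 + 2 + 5 = 14.

14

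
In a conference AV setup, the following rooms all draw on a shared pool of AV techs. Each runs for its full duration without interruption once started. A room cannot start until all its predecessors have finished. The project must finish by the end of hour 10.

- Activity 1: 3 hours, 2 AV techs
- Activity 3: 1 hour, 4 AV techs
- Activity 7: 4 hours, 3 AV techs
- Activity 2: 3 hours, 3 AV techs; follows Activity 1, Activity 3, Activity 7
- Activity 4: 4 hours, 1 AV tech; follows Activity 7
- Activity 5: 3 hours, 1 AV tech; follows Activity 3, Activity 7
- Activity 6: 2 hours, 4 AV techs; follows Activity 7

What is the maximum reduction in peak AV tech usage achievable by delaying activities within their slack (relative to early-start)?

4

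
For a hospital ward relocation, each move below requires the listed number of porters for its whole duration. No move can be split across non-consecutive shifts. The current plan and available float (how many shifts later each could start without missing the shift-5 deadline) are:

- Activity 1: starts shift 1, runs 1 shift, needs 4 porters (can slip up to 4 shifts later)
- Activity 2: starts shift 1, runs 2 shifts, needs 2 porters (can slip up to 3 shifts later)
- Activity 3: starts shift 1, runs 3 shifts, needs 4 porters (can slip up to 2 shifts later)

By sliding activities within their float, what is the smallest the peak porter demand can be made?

Early-start (Activity 1@1, Activity 2@1, Activity 3@1) gives peak 10: s1:10  s2:6  s3:4  s4:0  s5:0.
Shift Activity 3→2.
Schedule Activity 1@1, Activity 2@1, Activity 3@2: s1:6  s2:6  s3:4  s4:4  s5:0 — peak 6.

6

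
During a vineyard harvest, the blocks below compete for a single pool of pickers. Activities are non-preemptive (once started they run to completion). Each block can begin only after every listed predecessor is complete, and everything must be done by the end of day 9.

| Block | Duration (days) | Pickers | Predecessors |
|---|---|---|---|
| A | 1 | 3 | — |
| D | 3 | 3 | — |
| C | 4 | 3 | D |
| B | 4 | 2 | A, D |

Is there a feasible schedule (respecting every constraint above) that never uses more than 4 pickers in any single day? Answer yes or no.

no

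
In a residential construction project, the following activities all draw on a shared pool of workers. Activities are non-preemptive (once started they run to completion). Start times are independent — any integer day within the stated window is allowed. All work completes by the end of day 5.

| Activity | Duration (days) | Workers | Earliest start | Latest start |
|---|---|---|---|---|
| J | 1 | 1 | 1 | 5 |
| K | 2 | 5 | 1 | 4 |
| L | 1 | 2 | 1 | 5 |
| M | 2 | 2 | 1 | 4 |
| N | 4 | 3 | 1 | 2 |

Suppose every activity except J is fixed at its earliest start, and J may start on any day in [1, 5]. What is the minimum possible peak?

12

J@1: d1:13  d2:10  d3:3  d4:3  d5:0 → peak 13
J@2: d1:12  d2:11  d3:3  d4:3  d5:0 → peak 12
J@3: d1:12  d2:10  d3:4  d4:3  d5:0 → peak 12
J@4: d1:12  d2:10  d3:3  d4:4  d5:0 → peak 12
J@5: d1:12  d2:10  d3:3  d4:3  d5:1 → peak 12
Best is J@2, peak 12.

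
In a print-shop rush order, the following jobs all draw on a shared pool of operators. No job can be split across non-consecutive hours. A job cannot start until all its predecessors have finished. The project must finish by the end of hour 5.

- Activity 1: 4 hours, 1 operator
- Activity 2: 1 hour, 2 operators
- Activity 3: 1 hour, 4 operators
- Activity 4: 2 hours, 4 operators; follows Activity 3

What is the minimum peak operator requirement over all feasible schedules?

Early-start (Activity 1@1, Activity 2@1, Activity 3@1, Activity 4@2) gives peak 7: h1:7  h2:5  h3:5  h4:1  h5:0.
Shift Activity 3→2, Activity 4→3.
Schedule Activity 1@1, Activity 2@1, Activity 3@2, Activity 4@3: h1:3  h2:5  h3:5  h4:5  h5:0 — peak 5.

5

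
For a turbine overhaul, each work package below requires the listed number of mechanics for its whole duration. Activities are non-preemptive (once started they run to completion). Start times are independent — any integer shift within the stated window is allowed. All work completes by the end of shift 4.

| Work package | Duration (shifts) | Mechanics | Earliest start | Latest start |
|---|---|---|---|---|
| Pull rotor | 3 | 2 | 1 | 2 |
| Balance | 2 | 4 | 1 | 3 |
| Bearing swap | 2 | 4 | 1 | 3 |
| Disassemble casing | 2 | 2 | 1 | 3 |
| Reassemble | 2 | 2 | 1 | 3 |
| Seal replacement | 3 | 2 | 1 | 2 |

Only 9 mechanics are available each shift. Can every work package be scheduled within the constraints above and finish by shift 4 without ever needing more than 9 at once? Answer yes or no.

no

The minimum achievable peak is 10; 9 < 10, so no feasible schedule stays within the cap.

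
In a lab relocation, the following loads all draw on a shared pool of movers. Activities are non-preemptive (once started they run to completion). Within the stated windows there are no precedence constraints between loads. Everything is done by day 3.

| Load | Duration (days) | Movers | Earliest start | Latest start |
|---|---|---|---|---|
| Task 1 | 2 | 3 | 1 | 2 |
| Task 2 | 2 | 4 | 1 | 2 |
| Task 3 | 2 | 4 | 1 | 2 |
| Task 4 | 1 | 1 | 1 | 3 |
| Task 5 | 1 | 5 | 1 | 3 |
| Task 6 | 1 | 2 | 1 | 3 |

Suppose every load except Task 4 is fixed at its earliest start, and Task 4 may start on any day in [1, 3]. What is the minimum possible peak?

18

Task 4@1: d1:19  d2:11  d3:0 → peak 19
Task 4@2: d1:18  d2:12  d3:0 → peak 18
Task 4@3: d1:18  d2:11  d3:1 → peak 18
Best is Task 4@2, peak 18.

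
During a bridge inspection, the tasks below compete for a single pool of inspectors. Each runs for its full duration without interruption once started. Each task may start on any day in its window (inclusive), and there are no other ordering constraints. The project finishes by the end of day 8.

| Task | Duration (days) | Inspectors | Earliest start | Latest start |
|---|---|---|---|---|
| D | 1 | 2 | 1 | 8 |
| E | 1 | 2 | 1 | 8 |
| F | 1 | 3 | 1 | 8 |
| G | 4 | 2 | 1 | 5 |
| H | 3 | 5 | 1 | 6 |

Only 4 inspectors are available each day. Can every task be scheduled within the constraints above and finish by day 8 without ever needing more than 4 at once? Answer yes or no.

no

The minimum achievable peak is 5; 4 < 5, so no feasible schedule stays within the cap.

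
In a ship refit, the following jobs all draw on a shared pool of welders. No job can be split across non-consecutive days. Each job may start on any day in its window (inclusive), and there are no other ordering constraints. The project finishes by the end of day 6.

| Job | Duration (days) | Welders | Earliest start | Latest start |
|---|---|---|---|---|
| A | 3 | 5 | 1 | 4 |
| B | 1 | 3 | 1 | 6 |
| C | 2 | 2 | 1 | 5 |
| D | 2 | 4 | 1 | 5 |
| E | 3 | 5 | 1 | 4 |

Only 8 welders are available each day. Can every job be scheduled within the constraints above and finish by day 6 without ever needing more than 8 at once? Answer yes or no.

The minimum achievable peak is 9; 8 < 9, so no feasible schedule stays within the cap.

no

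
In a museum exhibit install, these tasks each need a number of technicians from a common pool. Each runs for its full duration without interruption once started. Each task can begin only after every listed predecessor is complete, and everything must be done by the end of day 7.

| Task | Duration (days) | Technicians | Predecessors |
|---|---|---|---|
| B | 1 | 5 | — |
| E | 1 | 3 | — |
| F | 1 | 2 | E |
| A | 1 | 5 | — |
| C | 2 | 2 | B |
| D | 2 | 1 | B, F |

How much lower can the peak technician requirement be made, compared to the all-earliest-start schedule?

8

Early-start peak: d1:13  d2:4  d3:3  d4:1  d5:0  d6:0  d7:0 ⇒ 13.
Leveled (B@1, E@2, F@3, A@4, C@2, D@5): d1:5  d2:5  d3:4  d4:5  d5:1  d6:1  d7:0 ⇒ 5.
Reduction 13 − 5 = 8.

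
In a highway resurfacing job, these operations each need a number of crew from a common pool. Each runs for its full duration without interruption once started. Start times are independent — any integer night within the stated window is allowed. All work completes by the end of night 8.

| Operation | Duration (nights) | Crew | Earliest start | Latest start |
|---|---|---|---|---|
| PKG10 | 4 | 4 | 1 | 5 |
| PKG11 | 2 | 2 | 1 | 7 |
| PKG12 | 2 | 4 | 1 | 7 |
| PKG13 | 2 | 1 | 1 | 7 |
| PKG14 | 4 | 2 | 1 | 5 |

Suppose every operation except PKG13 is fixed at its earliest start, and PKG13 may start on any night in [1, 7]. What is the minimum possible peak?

PKG13@1: n1:13  n2:13  n3:6  n4:6  n5:0  n6:0  n7:0  n8:0 → peak 13
PKG13@2: n1:12  n2:13  n3:7  n4:6  n5:0  n6:0  n7:0  n8:0 → peak 13
PKG13@3: n1:12  n2:12  n3:7  n4:7  n5:0  n6:0  n7:0  n8:0 → peak 12
PKG13@4: n1:12  n2:12  n3:6  n4:7  n5:1  n6:0  n7:0  n8:0 → peak 12
PKG13@5: n1:12  n2:12  n3:6  n4:6  n5:1  n6:1  n7:0  n8:0 → peak 12
PKG13@6: n1:12  n2:12  n3:6  n4:6  n5:0  n6:1  n7:1  n8:0 → peak 12
PKG13@7: n1:12  n2:12  n3:6  n4:6  n5:0  n6:0  n7:1  n8:1 → peak 12
Best is PKG13@3, peak 12.

12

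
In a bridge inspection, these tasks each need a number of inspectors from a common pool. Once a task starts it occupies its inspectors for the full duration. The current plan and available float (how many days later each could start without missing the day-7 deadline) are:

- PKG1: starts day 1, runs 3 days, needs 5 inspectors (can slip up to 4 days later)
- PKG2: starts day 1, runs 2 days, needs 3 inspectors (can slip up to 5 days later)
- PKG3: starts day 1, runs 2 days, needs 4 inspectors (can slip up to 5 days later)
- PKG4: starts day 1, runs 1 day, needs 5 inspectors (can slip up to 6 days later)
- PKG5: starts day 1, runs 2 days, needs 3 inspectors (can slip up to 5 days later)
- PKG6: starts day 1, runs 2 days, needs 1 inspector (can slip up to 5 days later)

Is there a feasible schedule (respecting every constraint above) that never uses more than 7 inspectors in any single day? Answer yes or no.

no

The minimum achievable peak is 8; 7 < 8, so no feasible schedule stays within the cap.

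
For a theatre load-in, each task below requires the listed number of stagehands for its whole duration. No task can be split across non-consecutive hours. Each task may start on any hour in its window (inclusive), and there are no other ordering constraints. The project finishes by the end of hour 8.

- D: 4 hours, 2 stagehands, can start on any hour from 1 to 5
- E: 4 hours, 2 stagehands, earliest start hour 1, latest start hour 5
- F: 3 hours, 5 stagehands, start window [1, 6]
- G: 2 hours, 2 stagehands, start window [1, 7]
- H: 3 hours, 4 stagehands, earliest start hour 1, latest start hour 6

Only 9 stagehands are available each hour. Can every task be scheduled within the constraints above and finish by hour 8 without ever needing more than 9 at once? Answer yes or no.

yes

Schedule D@1, E@4, F@1, G@4, H@6: h1:7  h2:7  h3:7  h4:6  h5:4  h6:6  h7:6  h8:4 — peak 7 ≤ 9.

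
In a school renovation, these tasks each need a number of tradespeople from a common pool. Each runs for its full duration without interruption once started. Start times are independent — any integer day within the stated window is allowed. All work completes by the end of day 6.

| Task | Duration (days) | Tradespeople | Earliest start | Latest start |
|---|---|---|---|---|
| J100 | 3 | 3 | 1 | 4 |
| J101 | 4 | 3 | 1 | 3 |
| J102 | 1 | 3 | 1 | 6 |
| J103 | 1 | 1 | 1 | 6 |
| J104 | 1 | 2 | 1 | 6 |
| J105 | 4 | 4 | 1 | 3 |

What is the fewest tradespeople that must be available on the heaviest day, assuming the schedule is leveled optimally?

Early-start (J100@1, J101@1, J102@1, J103@1, J104@1, J105@1) gives peak 16: d1:16  d2:10  d3:10  d4:7  d5:0  d6:0.
Shift J104→2, J105→3.
Schedule J100@1, J101@1, J102@1, J103@1, J104@2, J105@3: d1:10  d2:8  d3:10  d4:7  d5:4  d6:4 — peak 10.

10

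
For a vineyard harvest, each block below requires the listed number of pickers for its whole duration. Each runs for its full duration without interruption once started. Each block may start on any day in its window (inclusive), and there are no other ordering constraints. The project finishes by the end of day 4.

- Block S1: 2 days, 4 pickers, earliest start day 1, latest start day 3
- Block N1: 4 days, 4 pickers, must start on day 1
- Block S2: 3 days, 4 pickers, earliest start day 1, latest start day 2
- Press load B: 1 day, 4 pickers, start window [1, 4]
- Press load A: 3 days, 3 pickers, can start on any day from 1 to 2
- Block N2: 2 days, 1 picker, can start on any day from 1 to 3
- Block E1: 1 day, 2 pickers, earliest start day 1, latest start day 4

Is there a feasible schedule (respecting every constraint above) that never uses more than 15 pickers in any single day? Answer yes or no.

Schedule Block S1@1, Block N1@1, Block S2@1, Press load B@4, Press load A@1, Block N2@3, Block E1@3: d1:15  d2:15  d3:14  d4:9 — peak 15 ≤ 15.

yes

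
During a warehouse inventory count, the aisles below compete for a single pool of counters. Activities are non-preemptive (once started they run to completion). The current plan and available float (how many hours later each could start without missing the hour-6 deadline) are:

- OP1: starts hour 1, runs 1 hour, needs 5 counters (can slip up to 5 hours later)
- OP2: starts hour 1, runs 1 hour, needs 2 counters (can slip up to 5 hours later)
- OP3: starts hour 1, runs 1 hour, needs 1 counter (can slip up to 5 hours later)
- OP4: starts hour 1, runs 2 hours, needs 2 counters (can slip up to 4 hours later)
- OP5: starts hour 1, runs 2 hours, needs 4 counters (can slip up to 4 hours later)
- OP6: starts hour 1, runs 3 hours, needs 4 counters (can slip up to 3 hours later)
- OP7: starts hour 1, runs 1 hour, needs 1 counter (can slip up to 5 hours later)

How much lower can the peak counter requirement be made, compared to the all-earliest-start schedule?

Early-start peak: h1:19  h2:10  h3:4  h4:0  h5:0  h6:0 ⇒ 19.
Leveled (OP1@1, OP2@2, OP3@1, OP4@3, OP5@2, OP6@4, OP7@5): h1:6  h2:6  h3:6  h4:6  h5:5  h6:4 ⇒ 6.
Reduction 19 − 6 = 13.

13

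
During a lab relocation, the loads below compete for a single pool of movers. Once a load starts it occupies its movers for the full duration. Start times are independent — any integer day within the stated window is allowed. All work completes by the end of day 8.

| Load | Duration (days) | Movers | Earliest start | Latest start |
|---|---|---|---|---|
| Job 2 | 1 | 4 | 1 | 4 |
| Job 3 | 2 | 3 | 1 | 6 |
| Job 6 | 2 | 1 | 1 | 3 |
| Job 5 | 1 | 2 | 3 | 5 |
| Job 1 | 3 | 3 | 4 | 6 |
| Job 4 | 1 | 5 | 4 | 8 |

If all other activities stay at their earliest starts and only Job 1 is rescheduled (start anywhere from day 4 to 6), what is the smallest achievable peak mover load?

8

Job 1@4: d1:8  d2:4  d3:2  d4:8  d5:3  d6:3  d7:0  d8:0 → peak 8
Job 1@5: d1:8  d2:4  d3:2  d4:5  d5:3  d6:3  d7:3  d8:0 → peak 8
Job 1@6: d1:8  d2:4  d3:2  d4:5  d5:0  d6:3  d7:3  d8:3 → peak 8
Best is Job 1@4, peak 8.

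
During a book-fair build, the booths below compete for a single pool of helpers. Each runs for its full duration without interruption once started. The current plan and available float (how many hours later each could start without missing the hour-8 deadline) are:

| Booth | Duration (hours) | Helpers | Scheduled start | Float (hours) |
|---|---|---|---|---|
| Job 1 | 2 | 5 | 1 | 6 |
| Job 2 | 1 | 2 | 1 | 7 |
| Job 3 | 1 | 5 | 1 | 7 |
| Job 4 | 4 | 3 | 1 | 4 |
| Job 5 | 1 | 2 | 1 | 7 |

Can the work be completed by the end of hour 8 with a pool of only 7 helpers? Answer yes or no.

yes

Schedule Job 1@1, Job 2@3, Job 3@4, Job 4@5, Job 5@3: h1:5  h2:5  h3:4  h4:5  h5:3  h6:3  h7:3  h8:3 — peak 5 ≤ 7.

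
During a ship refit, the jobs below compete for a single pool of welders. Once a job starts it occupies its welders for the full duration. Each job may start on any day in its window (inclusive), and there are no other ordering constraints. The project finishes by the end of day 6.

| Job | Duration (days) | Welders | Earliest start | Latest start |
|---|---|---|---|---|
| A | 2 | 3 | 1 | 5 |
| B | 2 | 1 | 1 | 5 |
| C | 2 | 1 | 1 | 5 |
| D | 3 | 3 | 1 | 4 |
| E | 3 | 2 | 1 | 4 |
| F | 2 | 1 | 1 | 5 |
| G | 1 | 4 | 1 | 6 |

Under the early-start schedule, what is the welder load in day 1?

15

At early start, day 1 has: A, B, C, D, E, F, G.
Demand: 3 + 1 + 1 + 3 + 2 + 1 + 4 = 15.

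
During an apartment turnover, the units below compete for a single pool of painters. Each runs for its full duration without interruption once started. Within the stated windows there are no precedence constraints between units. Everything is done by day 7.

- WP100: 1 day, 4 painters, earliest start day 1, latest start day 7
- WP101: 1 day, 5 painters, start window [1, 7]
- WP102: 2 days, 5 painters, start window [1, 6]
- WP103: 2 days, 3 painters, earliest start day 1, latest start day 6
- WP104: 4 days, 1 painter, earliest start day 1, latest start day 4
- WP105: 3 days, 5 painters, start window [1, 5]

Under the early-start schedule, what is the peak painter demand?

Early-start schedule: WP100@1, WP101@1, WP102@1, WP103@1, WP104@1, WP105@1.
Load per day: day 1: 23, day 2: 14, day 3: 6, day 4: 1, day 5: 0, day 6: 0, day 7: 0.
Peak is 23.

23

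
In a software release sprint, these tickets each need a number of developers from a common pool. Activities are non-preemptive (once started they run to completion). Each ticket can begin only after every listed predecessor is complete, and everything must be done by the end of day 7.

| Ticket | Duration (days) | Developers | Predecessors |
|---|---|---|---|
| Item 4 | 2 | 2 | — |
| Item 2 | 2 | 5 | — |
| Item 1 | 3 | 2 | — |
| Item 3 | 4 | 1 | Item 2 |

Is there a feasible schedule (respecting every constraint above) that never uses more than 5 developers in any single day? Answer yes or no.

yes

Schedule Item 4@3, Item 2@1, Item 1@3, Item 3@3: d1:5  d2:5  d3:5  d4:5  d5:3  d6:1  d7:0 — peak 5 ≤ 5.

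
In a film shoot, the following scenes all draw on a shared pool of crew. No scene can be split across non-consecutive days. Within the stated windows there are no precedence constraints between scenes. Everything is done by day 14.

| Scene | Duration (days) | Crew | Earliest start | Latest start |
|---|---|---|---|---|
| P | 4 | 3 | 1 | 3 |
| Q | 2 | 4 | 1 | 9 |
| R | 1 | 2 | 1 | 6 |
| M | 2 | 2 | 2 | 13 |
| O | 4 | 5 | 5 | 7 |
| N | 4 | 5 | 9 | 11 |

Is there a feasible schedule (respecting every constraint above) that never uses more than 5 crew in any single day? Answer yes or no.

yes

Schedule P@1, Q@5, R@1, M@2, O@7, N@11: d1:5  d2:5  d3:5  d4:3  d5:4  d6:4  d7:5  d8:5  d9:5  d10:5  d11:5  d12:5  d13:5  d14:5 — peak 5 ≤ 5.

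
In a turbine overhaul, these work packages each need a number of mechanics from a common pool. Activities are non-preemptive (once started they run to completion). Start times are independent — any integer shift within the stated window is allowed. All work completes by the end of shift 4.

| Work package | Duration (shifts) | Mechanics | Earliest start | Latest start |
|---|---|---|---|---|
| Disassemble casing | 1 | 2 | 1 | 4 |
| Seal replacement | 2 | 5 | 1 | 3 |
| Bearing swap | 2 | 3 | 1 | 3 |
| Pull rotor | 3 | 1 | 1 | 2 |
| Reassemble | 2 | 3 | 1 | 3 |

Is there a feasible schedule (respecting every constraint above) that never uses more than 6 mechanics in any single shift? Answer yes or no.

no

Total mechanic-shifts = 27; over 4 shifts the average is 27/4 > 6, so some shift must exceed 6.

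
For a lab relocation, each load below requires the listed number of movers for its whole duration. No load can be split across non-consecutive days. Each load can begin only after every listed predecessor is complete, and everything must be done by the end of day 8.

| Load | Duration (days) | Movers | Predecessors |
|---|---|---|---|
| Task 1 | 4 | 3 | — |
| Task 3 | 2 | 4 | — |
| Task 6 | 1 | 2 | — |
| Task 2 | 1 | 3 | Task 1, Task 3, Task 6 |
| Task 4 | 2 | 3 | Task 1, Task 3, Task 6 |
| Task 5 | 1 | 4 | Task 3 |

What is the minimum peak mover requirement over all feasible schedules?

7

Early-start (Task 1@1, Task 3@1, Task 6@1, Task 2@5, Task 4@5, Task 5@3) gives peak 9: d1:9  d2:7  d3:7  d4:3  d5:6  d6:3  d7:0  d8:0.
Shift Task 6→3, Task 5→4.
Schedule Task 1@1, Task 3@1, Task 6@3, Task 2@5, Task 4@5, Task 5@4: d1:7  d2:7  d3:5  d4:7  d5:6  d6:3  d7:0  d8:0 — peak 7.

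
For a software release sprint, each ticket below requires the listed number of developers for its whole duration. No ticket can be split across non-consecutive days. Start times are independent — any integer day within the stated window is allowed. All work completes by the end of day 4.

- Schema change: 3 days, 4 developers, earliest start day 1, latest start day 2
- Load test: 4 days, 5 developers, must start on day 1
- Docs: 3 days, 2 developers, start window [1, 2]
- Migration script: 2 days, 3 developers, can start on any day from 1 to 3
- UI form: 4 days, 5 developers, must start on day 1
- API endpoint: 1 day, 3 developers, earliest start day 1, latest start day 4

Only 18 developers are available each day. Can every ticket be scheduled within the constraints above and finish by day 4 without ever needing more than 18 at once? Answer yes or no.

The minimum achievable peak is 19; 18 < 19, so no feasible schedule stays within the cap.

no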